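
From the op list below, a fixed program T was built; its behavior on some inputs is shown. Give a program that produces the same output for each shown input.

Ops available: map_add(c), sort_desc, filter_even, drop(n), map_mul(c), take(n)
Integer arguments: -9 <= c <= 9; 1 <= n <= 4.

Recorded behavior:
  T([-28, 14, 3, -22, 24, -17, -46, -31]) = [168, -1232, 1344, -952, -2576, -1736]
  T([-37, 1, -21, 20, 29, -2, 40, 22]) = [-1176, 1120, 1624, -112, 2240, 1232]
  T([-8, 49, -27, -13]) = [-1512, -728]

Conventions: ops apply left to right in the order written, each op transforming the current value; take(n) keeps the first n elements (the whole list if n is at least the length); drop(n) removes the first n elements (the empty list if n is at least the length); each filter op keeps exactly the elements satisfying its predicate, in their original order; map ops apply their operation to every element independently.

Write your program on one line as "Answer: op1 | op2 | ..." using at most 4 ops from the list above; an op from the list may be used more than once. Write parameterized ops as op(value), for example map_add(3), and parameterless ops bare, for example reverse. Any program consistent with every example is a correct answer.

map_mul(-7) | map_mul(-8) | drop(2)

Check, running the answer program on each example:
  [-28, 14, 3, -22, 24, -17, -46, -31] -> [196, -98, -21, 154, -168, 119, 322, 217] -> [-1568, 784, 168, -1232, 1344, -952, -2576, -1736] -> [168, -1232, 1344, -952, -2576, -1736]
  [-37, 1, -21, 20, 29, -2, 40, 22] -> [259, -7, 147, -140, -203, 14, -280, -154] -> [-2072, 56, -1176, 1120, 1624, -112, 2240, 1232] -> [-1176, 1120, 1624, -112, 2240, 1232]
  [-8, 49, -27, -13] -> [56, -343, 189, 91] -> [-448, 2744, -1512, -728] -> [-1512, -728]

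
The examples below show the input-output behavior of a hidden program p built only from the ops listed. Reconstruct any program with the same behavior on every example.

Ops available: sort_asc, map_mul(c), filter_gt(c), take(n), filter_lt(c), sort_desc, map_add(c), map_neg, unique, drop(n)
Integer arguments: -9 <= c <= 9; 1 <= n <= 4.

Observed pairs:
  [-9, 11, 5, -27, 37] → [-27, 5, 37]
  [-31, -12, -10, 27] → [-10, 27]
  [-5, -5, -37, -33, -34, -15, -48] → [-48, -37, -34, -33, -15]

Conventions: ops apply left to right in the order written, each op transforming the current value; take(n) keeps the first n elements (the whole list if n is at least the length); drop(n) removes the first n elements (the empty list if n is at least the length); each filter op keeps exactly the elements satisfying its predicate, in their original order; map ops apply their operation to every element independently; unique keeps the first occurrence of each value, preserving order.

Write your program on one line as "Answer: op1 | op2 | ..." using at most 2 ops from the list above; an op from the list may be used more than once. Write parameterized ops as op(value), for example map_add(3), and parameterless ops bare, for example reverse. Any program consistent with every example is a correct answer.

drop(2) | sort_asc

Check, running the answer program on each example:
  [-9, 11, 5, -27, 37] -> [5, -27, 37] -> [-27, 5, 37]
  [-31, -12, -10, 27] -> [-10, 27] -> [-10, 27]
  [-5, -5, -37, -33, -34, -15, -48] -> [-37, -33, -34, -15, -48] -> [-48, -37, -34, -33, -15]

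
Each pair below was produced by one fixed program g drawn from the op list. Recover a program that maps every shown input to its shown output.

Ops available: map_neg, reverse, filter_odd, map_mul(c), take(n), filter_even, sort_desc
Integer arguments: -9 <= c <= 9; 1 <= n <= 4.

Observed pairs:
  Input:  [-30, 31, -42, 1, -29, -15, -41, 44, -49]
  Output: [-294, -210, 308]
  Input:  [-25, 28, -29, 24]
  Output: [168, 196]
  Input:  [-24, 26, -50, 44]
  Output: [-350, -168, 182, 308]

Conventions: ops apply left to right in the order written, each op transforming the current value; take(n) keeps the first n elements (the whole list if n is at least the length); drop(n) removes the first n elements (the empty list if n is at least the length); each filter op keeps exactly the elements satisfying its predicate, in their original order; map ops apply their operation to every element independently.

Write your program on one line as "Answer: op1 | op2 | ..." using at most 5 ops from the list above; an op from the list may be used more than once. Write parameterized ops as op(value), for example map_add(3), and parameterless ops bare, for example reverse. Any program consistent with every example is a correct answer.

filter_even | map_mul(-7) | sort_desc | map_neg

Check, running the answer program on each example:
  [-30, 31, -42, 1, -29, -15, -41, 44, -49] -> [-30, -42, 44] -> [210, 294, -308] -> [294, 210, -308] -> [-294, -210, 308]
  [-25, 28, -29, 24] -> [28, 24] -> [-196, -168] -> [-168, -196] -> [168, 196]
  [-24, 26, -50, 44] -> [-24, 26, -50, 44] -> [168, -182, 350, -308] -> [350, 168, -182, -308] -> [-350, -168, 182, 308]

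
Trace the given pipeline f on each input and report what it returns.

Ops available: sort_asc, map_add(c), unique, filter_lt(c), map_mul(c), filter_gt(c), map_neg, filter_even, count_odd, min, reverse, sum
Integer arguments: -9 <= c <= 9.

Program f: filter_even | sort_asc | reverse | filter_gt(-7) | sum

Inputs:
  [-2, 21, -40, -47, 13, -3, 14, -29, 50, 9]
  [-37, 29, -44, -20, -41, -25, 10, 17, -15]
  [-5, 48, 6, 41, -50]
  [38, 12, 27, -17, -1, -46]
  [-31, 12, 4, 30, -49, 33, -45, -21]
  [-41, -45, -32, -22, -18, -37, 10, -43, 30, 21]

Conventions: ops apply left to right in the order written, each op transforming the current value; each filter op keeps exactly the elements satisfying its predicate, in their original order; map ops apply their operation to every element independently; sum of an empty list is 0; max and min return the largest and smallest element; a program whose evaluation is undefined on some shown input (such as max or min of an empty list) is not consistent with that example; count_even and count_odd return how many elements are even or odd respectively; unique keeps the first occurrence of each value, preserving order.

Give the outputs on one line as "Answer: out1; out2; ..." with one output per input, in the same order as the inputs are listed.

62; 10; 54; 50; 46; 40

Execution, op by op:
  [-2, 21, -40, -47, 13, -3, 14, -29, 50, 9] -> [-2, -40, 14, 50] -> [-40, -2, 14, 50] -> [50, 14, -2, -40] -> [50, 14, -2] -> 62
  [-37, 29, -44, -20, -41, -25, 10, 17, -15] -> [-44, -20, 10] -> [-44, -20, 10] -> [10, -20, -44] -> [10] -> 10
  [-5, 48, 6, 41, -50] -> [48, 6, -50] -> [-50, 6, 48] -> [48, 6, -50] -> [48, 6] -> 54
  [38, 12, 27, -17, -1, -46] -> [38, 12, -46] -> [-46, 12, 38] -> [38, 12, -46] -> [38, 12] -> 50
  [-31, 12, 4, 30, -49, 33, -45, -21] -> [12, 4, 30] -> [4, 12, 30] -> [30, 12, 4] -> [30, 12, 4] -> 46
  [-41, -45, -32, -22, -18, -37, 10, -43, 30, 21] -> [-32, -22, -18, 10, 30] -> [-32, -22, -18, 10, 30] -> [30, 10, -18, -22, -32] -> [30, 10] -> 40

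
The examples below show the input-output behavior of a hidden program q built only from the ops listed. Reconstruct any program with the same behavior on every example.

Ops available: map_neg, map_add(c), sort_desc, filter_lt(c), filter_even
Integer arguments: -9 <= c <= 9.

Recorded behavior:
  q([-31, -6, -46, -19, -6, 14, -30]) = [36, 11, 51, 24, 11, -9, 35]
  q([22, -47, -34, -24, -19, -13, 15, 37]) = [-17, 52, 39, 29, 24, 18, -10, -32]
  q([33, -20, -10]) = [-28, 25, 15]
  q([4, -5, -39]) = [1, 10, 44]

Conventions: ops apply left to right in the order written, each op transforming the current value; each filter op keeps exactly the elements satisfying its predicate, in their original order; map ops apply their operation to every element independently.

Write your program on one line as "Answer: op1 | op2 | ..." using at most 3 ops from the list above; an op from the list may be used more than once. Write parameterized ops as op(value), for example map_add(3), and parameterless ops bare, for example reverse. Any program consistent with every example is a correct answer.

map_neg | map_add(5)

Check, running the answer program on each example:
  [-31, -6, -46, -19, -6, 14, -30] -> [31, 6, 46, 19, 6, -14, 30] -> [36, 11, 51, 24, 11, -9, 35]
  [22, -47, -34, -24, -19, -13, 15, 37] -> [-22, 47, 34, 24, 19, 13, -15, -37] -> [-17, 52, 39, 29, 24, 18, -10, -32]
  [33, -20, -10] -> [-33, 20, 10] -> [-28, 25, 15]
  [4, -5, -39] -> [-4, 5, 39] -> [1, 10, 44]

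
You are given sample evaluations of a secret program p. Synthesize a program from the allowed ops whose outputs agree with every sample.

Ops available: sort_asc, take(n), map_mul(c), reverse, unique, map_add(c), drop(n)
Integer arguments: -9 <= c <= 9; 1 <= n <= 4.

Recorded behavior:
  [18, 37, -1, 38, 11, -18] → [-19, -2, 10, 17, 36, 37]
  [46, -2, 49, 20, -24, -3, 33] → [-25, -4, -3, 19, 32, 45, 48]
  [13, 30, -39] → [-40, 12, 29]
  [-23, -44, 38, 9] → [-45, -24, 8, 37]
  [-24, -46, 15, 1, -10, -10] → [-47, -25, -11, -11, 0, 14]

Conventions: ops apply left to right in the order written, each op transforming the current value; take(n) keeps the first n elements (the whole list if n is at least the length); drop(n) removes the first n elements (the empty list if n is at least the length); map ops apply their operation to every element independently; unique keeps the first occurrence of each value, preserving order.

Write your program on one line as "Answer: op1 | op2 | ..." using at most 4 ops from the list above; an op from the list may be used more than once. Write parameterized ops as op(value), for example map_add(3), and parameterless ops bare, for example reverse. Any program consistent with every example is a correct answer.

map_add(-2) | map_add(1) | sort_asc

Check, running the answer program on each example:
  [18, 37, -1, 38, 11, -18] -> [16, 35, -3, 36, 9, -20] -> [17, 36, -2, 37, 10, -19] -> [-19, -2, 10, 17, 36, 37]
  [46, -2, 49, 20, -24, -3, 33] -> [44, -4, 47, 18, -26, -5, 31] -> [45, -3, 48, 19, -25, -4, 32] -> [-25, -4, -3, 19, 32, 45, 48]
  [13, 30, -39] -> [11, 28, -41] -> [12, 29, -40] -> [-40, 12, 29]
  [-23, -44, 38, 9] -> [-25, -46, 36, 7] -> [-24, -45, 37, 8] -> [-45, -24, 8, 37]
  [-24, -46, 15, 1, -10, -10] -> [-26, -48, 13, -1, -12, -12] -> [-25, -47, 14, 0, -11, -11] -> [-47, -25, -11, -11, 0, 14]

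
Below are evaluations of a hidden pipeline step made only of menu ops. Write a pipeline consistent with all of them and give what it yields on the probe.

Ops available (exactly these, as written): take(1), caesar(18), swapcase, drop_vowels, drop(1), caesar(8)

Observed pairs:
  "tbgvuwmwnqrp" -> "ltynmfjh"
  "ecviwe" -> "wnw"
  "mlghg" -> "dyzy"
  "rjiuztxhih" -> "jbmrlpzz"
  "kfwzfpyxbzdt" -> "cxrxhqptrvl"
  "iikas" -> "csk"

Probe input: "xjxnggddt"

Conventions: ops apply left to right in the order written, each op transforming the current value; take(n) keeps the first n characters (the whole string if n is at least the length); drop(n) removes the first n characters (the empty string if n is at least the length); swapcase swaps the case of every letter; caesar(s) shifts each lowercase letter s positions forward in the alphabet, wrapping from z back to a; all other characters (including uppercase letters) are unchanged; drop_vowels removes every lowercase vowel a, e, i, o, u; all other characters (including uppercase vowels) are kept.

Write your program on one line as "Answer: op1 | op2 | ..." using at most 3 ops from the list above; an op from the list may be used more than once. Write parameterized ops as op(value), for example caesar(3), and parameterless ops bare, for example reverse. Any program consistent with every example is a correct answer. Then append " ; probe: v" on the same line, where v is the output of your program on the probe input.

caesar(18) | drop_vowels ; probe: "pbpfyyvvl"

Check, running the answer program on each example:
  "tbgvuwmwnqrp" -> "ltynmoeofijh" -> "ltynmfjh"
  "ecviwe" -> "wunaow" -> "wnw"
  "mlghg" -> "edyzy" -> "dyzy"
  "rjiuztxhih" -> "jbamrlpzaz" -> "jbmrlpzz"
  "kfwzfpyxbzdt" -> "cxorxhqptrvl" -> "cxrxhqptrvl"
  "iikas" -> "aacsk" -> "csk"
  probe: "xjxnggddt" -> "pbpfyyvvl" -> "pbpfyyvvl"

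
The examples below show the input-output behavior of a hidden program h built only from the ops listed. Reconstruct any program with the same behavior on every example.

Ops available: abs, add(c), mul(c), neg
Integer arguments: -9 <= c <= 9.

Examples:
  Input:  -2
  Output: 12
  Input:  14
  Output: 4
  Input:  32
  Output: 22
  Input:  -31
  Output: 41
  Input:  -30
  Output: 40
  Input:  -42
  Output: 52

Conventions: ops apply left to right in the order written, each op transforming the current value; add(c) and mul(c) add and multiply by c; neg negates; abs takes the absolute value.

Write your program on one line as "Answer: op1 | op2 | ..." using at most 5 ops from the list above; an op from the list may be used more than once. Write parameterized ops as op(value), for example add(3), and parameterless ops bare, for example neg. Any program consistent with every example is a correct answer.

neg | add(2) | add(8) | abs

Check, running the answer program on each example:
  -2 -> 2 -> 4 -> 12 -> 12
  14 -> -14 -> -12 -> -4 -> 4
  32 -> -32 -> -30 -> -22 -> 22
  -31 -> 31 -> 33 -> 41 -> 41
  -30 -> 30 -> 32 -> 40 -> 40
  -42 -> 42 -> 44 -> 52 -> 52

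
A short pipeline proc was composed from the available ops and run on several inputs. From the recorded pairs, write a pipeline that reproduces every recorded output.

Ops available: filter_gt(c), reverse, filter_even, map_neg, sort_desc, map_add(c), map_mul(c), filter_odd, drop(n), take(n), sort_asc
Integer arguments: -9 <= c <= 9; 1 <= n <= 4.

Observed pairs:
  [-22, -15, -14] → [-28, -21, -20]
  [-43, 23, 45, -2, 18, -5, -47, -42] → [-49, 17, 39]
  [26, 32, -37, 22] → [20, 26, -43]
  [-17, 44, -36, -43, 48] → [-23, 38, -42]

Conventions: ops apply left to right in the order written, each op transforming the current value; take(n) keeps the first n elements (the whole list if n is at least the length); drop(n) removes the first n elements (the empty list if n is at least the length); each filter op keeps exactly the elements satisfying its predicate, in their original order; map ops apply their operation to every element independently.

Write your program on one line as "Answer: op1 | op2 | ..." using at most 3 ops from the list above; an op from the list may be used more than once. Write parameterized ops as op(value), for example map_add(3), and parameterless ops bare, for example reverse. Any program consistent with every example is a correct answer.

take(3) | map_add(-6)

Check, running the answer program on each example:
  [-22, -15, -14] -> [-22, -15, -14] -> [-28, -21, -20]
  [-43, 23, 45, -2, 18, -5, -47, -42] -> [-43, 23, 45] -> [-49, 17, 39]
  [26, 32, -37, 22] -> [26, 32, -37] -> [20, 26, -43]
  [-17, 44, -36, -43, 48] -> [-17, 44, -36] -> [-23, 38, -42]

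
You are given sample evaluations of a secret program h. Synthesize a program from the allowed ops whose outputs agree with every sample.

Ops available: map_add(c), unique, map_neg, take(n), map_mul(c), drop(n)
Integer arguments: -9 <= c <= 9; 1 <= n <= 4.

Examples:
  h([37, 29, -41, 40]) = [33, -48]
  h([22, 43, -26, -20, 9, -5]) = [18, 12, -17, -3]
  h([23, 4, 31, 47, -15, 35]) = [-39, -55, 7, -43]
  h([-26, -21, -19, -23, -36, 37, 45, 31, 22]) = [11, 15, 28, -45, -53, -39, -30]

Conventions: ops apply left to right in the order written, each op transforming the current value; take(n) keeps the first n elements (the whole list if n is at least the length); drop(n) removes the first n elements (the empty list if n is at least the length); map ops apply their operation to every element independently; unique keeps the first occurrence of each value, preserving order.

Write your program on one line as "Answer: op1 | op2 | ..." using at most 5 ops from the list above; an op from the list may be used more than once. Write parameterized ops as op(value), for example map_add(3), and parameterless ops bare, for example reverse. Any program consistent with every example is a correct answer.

map_add(8) | drop(1) | drop(1) | map_neg

Check, running the answer program on each example:
  [37, 29, -41, 40] -> [45, 37, -33, 48] -> [37, -33, 48] -> [-33, 48] -> [33, -48]
  [22, 43, -26, -20, 9, -5] -> [30, 51, -18, -12, 17, 3] -> [51, -18, -12, 17, 3] -> [-18, -12, 17, 3] -> [18, 12, -17, -3]
  [23, 4, 31, 47, -15, 35] -> [31, 12, 39, 55, -7, 43] -> [12, 39, 55, -7, 43] -> [39, 55, -7, 43] -> [-39, -55, 7, -43]
  [-26, -21, -19, -23, -36, 37, 45, 31, 22] -> [-18, -13, -11, -15, -28, 45, 53, 39, 30] -> [-13, -11, -15, -28, 45, 53, 39, 30] -> [-11, -15, -28, 45, 53, 39, 30] -> [11, 15, 28, -45, -53, -39, -30]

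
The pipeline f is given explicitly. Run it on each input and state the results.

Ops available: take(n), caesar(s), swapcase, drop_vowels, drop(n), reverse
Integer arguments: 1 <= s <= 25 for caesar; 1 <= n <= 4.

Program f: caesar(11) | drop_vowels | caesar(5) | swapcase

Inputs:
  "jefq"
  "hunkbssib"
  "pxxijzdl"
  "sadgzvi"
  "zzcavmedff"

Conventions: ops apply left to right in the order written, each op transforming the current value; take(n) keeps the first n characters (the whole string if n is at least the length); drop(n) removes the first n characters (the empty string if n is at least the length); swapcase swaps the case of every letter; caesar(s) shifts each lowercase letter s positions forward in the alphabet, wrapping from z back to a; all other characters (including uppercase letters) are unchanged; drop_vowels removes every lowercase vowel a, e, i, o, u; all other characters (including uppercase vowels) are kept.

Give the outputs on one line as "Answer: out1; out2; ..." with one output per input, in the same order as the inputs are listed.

"UVG"; "XKDARIIYR"; "YPB"; "IQWPLY"; "PPSQLCUVV"

Execution, op by op:
  "jefq" -> "upqb" -> "pqb" -> "uvg" -> "UVG"
  "hunkbssib" -> "sfyvmddtm" -> "sfyvmddtm" -> "xkdariiyr" -> "XKDARIIYR"
  "pxxijzdl" -> "aiitukow" -> "tkw" -> "ypb" -> "YPB"
  "sadgzvi" -> "dlorkgt" -> "dlrkgt" -> "iqwply" -> "IQWPLY"
  "zzcavmedff" -> "kknlgxpoqq" -> "kknlgxpqq" -> "ppsqlcuvv" -> "PPSQLCUVV"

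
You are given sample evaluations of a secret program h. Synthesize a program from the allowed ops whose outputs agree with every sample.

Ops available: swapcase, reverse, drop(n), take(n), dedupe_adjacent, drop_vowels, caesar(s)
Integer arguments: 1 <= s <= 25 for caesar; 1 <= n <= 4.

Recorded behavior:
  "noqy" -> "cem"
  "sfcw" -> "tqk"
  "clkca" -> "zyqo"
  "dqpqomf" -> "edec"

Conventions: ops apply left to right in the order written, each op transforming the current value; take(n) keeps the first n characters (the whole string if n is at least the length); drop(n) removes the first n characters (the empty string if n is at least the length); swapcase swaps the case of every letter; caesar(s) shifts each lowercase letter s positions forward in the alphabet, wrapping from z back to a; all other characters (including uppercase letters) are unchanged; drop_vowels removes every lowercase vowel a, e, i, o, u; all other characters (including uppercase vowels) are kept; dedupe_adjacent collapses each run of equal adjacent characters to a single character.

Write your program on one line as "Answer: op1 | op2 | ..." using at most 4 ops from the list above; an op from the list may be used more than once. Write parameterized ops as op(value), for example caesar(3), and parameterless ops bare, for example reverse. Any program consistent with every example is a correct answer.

drop(1) | take(4) | caesar(14)

Check, running the answer program on each example:
  "noqy" -> "oqy" -> "oqy" -> "cem"
  "sfcw" -> "fcw" -> "fcw" -> "tqk"
  "clkca" -> "lkca" -> "lkca" -> "zyqo"
  "dqpqomf" -> "qpqomf" -> "qpqo" -> "edec"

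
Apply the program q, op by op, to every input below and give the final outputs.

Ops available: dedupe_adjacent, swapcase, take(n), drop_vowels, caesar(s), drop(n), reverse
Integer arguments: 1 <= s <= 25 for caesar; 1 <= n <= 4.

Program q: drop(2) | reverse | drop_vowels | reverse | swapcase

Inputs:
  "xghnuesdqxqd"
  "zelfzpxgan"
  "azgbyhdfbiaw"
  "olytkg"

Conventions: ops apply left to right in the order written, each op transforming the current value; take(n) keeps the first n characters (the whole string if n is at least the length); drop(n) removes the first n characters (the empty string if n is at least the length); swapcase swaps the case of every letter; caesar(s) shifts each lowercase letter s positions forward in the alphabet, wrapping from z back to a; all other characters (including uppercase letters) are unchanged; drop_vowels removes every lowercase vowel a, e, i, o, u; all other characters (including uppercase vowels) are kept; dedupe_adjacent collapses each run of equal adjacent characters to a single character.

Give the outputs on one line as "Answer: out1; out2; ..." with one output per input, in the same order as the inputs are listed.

Execution, op by op:
  "xghnuesdqxqd" -> "hnuesdqxqd" -> "dqxqdseunh" -> "dqxqdsnh" -> "hnsdqxqd" -> "HNSDQXQD"
  "zelfzpxgan" -> "lfzpxgan" -> "nagxpzfl" -> "ngxpzfl" -> "lfzpxgn" -> "LFZPXGN"
  "azgbyhdfbiaw" -> "gbyhdfbiaw" -> "waibfdhybg" -> "wbfdhybg" -> "gbyhdfbw" -> "GBYHDFBW"
  "olytkg" -> "ytkg" -> "gkty" -> "gkty" -> "ytkg" -> "YTKG"

"HNSDQXQD"; "LFZPXGN"; "GBYHDFBW"; "YTKG"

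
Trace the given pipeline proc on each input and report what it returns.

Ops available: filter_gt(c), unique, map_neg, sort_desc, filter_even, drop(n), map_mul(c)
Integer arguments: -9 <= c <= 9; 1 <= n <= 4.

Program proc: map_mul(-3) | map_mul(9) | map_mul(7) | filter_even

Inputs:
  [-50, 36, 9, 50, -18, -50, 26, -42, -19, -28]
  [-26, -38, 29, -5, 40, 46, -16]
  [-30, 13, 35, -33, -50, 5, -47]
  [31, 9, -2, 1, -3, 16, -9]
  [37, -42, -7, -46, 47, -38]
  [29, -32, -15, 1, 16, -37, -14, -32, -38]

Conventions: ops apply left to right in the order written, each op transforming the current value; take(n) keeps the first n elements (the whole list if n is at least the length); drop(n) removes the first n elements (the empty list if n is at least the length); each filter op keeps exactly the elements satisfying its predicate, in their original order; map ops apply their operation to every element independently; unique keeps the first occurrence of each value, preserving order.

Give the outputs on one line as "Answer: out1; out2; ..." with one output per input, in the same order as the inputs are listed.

[9450, -6804, -9450, 3402, 9450, -4914, 7938, 5292]; [4914, 7182, -7560, -8694, 3024]; [5670, 9450]; [378, -3024]; [7938, 8694, 7182]; [6048, -3024, 2646, 6048, 7182]

Execution, op by op:
  [-50, 36, 9, 50, -18, -50, 26, -42, -19, -28] -> [150, -108, -27, -150, 54, 150, -78, 126, 57, 84] -> [1350, -972, -243, -1350, 486, 1350, -702, 1134, 513, 756] -> [9450, -6804, -1701, -9450, 3402, 9450, -4914, 7938, 3591, 5292] -> [9450, -6804, -9450, 3402, 9450, -4914, 7938, 5292]
  [-26, -38, 29, -5, 40, 46, -16] -> [78, 114, -87, 15, -120, -138, 48] -> [702, 1026, -783, 135, -1080, -1242, 432] -> [4914, 7182, -5481, 945, -7560, -8694, 3024] -> [4914, 7182, -7560, -8694, 3024]
  [-30, 13, 35, -33, -50, 5, -47] -> [90, -39, -105, 99, 150, -15, 141] -> [810, -351, -945, 891, 1350, -135, 1269] -> [5670, -2457, -6615, 6237, 9450, -945, 8883] -> [5670, 9450]
  [31, 9, -2, 1, -3, 16, -9] -> [-93, -27, 6, -3, 9, -48, 27] -> [-837, -243, 54, -27, 81, -432, 243] -> [-5859, -1701, 378, -189, 567, -3024, 1701] -> [378, -3024]
  [37, -42, -7, -46, 47, -38] -> [-111, 126, 21, 138, -141, 114] -> [-999, 1134, 189, 1242, -1269, 1026] -> [-6993, 7938, 1323, 8694, -8883, 7182] -> [7938, 8694, 7182]
  [29, -32, -15, 1, 16, -37, -14, -32, -38] -> [-87, 96, 45, -3, -48, 111, 42, 96, 114] -> [-783, 864, 405, -27, -432, 999, 378, 864, 1026] -> [-5481, 6048, 2835, -189, -3024, 6993, 2646, 6048, 7182] -> [6048, -3024, 2646, 6048, 7182]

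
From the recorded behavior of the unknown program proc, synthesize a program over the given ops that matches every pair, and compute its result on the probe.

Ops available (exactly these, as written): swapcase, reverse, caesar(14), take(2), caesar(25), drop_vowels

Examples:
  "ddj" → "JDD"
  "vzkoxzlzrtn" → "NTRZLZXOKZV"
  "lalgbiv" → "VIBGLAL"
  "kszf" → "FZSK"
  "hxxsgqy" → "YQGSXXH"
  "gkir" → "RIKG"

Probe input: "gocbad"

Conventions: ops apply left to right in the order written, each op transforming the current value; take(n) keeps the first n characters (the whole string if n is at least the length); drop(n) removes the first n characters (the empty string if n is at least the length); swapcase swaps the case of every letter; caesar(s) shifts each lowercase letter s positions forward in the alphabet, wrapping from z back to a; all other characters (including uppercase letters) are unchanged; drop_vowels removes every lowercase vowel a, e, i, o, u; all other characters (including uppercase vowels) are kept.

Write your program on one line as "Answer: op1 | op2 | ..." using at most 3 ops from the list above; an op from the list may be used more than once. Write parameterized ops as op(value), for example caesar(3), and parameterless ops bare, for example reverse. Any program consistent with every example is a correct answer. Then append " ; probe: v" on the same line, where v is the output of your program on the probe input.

reverse | swapcase ; probe: "DABCOG"

Check, running the answer program on each example:
  "ddj" -> "jdd" -> "JDD"
  "vzkoxzlzrtn" -> "ntrzlzxokzv" -> "NTRZLZXOKZV"
  "lalgbiv" -> "vibglal" -> "VIBGLAL"
  "kszf" -> "fzsk" -> "FZSK"
  "hxxsgqy" -> "yqgsxxh" -> "YQGSXXH"
  "gkir" -> "rikg" -> "RIKG"
  probe: "gocbad" -> "dabcog" -> "DABCOG"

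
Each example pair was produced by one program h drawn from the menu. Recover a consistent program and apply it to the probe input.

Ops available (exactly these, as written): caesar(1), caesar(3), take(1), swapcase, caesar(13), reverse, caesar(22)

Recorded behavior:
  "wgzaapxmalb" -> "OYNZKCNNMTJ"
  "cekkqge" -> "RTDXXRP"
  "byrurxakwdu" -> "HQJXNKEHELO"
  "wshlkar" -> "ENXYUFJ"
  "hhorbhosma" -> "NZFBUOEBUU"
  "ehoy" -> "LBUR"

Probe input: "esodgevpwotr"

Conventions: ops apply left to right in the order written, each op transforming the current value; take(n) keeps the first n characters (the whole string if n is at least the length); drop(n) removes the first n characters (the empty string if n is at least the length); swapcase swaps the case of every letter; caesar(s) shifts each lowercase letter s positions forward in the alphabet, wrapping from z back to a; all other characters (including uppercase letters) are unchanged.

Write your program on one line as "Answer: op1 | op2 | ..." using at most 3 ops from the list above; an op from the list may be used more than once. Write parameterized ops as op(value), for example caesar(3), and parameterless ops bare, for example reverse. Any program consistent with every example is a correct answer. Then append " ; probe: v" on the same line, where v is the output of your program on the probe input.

caesar(13) | swapcase | reverse ; probe: "EGBJCIRTQBFR"

Check, running the answer program on each example:
  "wgzaapxmalb" -> "jtmnnckznyo" -> "JTMNNCKZNYO" -> "OYNZKCNNMTJ"
  "cekkqge" -> "prxxdtr" -> "PRXXDTR" -> "RTDXXRP"
  "byrurxakwdu" -> "oleheknxjqh" -> "OLEHEKNXJQH" -> "HQJXNKEHELO"
  "wshlkar" -> "jfuyxne" -> "JFUYXNE" -> "ENXYUFJ"
  "hhorbhosma" -> "uubeoubfzn" -> "UUBEOUBFZN" -> "NZFBUOEBUU"
  "ehoy" -> "rubl" -> "RUBL" -> "LBUR"
  probe: "esodgevpwotr" -> "rfbqtricjbge" -> "RFBQTRICJBGE" -> "EGBJCIRTQBFR"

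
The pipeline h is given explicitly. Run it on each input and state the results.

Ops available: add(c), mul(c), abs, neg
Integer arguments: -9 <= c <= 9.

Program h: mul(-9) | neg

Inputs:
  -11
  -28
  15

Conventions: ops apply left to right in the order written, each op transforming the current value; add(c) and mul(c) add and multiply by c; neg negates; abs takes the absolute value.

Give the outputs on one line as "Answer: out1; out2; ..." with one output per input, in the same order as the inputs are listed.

-99; -252; 135

Execution, op by op:
  -11 -> 99 -> -99
  -28 -> 252 -> -252
  15 -> -135 -> 135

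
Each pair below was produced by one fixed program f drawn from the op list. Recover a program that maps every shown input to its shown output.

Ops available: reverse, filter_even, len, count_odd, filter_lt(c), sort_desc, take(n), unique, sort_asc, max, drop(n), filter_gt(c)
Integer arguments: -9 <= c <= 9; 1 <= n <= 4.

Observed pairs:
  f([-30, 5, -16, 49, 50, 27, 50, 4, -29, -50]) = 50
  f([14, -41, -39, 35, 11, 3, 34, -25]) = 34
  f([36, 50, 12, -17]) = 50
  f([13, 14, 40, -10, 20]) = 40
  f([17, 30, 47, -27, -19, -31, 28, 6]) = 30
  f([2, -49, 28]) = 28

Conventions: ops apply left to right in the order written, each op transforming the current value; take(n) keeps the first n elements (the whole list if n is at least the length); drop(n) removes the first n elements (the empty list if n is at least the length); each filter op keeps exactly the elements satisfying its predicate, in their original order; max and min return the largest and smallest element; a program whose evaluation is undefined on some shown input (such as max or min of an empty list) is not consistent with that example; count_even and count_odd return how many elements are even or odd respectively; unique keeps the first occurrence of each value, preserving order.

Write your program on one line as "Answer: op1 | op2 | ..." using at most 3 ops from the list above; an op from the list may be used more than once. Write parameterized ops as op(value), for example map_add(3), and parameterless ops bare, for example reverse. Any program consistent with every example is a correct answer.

filter_even | sort_asc | max

Check, running the answer program on each example:
  [-30, 5, -16, 49, 50, 27, 50, 4, -29, -50] -> [-30, -16, 50, 50, 4, -50] -> [-50, -30, -16, 4, 50, 50] -> 50
  [14, -41, -39, 35, 11, 3, 34, -25] -> [14, 34] -> [14, 34] -> 34
  [36, 50, 12, -17] -> [36, 50, 12] -> [12, 36, 50] -> 50
  [13, 14, 40, -10, 20] -> [14, 40, -10, 20] -> [-10, 14, 20, 40] -> 40
  [17, 30, 47, -27, -19, -31, 28, 6] -> [30, 28, 6] -> [6, 28, 30] -> 30
  [2, -49, 28] -> [2, 28] -> [2, 28] -> 28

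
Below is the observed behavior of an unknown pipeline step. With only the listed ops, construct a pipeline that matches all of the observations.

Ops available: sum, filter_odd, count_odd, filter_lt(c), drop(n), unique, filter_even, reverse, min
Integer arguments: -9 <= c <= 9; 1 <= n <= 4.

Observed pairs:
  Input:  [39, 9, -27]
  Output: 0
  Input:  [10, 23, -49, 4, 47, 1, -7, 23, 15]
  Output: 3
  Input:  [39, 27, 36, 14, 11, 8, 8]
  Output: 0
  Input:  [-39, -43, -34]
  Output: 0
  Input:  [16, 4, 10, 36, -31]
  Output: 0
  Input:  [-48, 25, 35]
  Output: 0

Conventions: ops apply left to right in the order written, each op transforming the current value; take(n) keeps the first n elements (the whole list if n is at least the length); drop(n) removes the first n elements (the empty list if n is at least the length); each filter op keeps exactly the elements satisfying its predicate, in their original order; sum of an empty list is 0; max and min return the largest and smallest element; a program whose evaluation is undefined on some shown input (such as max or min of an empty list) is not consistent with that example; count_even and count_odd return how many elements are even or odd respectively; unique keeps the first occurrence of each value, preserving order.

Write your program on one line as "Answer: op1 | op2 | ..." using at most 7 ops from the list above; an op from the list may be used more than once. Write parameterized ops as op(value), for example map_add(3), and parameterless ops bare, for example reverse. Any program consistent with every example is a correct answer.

unique | drop(1) | filter_odd | reverse | drop(3) | count_odd

Check, running the answer program on each example:
  [39, 9, -27] -> [39, 9, -27] -> [9, -27] -> [9, -27] -> [-27, 9] -> [] -> 0
  [10, 23, -49, 4, 47, 1, -7, 23, 15] -> [10, 23, -49, 4, 47, 1, -7, 15] -> [23, -49, 4, 47, 1, -7, 15] -> [23, -49, 47, 1, -7, 15] -> [15, -7, 1, 47, -49, 23] -> [47, -49, 23] -> 3
  [39, 27, 36, 14, 11, 8, 8] -> [39, 27, 36, 14, 11, 8] -> [27, 36, 14, 11, 8] -> [27, 11] -> [11, 27] -> [] -> 0
  [-39, -43, -34] -> [-39, -43, -34] -> [-43, -34] -> [-43] -> [-43] -> [] -> 0
  [16, 4, 10, 36, -31] -> [16, 4, 10, 36, -31] -> [4, 10, 36, -31] -> [-31] -> [-31] -> [] -> 0
  [-48, 25, 35] -> [-48, 25, 35] -> [25, 35] -> [25, 35] -> [35, 25] -> [] -> 0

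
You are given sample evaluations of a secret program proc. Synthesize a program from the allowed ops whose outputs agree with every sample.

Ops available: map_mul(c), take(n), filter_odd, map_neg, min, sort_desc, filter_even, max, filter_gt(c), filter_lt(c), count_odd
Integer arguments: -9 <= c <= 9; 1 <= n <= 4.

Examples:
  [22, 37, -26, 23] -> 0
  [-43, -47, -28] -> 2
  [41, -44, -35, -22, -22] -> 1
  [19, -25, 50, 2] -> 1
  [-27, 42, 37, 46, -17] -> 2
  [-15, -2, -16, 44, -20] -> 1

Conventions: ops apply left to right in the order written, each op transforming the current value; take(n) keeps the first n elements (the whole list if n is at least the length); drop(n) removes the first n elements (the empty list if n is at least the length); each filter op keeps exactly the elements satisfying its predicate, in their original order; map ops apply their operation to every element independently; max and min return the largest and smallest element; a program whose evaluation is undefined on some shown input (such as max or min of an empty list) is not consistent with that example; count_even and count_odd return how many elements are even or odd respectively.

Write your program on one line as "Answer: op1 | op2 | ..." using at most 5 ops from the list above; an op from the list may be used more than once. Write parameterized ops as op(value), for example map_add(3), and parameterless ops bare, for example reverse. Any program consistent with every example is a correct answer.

map_neg | filter_odd | map_neg | filter_lt(-6) | count_odd

Check, running the answer program on each example:
  [22, 37, -26, 23] -> [-22, -37, 26, -23] -> [-37, -23] -> [37, 23] -> [] -> 0
  [-43, -47, -28] -> [43, 47, 28] -> [43, 47] -> [-43, -47] -> [-43, -47] -> 2
  [41, -44, -35, -22, -22] -> [-41, 44, 35, 22, 22] -> [-41, 35] -> [41, -35] -> [-35] -> 1
  [19, -25, 50, 2] -> [-19, 25, -50, -2] -> [-19, 25] -> [19, -25] -> [-25] -> 1
  [-27, 42, 37, 46, -17] -> [27, -42, -37, -46, 17] -> [27, -37, 17] -> [-27, 37, -17] -> [-27, -17] -> 2
  [-15, -2, -16, 44, -20] -> [15, 2, 16, -44, 20] -> [15] -> [-15] -> [-15] -> 1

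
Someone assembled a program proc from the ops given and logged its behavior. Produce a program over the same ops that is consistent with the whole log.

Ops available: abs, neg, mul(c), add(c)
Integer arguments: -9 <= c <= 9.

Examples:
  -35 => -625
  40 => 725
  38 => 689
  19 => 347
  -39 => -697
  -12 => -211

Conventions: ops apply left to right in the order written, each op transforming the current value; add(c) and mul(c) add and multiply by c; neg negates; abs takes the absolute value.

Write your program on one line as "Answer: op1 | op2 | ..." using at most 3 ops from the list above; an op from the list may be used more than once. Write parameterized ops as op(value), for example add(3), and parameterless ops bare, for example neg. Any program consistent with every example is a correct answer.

mul(-2) | mul(-9) | add(5)

Check, running the answer program on each example:
  -35 -> 70 -> -630 -> -625
  40 -> -80 -> 720 -> 725
  38 -> -76 -> 684 -> 689
  19 -> -38 -> 342 -> 347
  -39 -> 78 -> -702 -> -697
  -12 -> 24 -> -216 -> -211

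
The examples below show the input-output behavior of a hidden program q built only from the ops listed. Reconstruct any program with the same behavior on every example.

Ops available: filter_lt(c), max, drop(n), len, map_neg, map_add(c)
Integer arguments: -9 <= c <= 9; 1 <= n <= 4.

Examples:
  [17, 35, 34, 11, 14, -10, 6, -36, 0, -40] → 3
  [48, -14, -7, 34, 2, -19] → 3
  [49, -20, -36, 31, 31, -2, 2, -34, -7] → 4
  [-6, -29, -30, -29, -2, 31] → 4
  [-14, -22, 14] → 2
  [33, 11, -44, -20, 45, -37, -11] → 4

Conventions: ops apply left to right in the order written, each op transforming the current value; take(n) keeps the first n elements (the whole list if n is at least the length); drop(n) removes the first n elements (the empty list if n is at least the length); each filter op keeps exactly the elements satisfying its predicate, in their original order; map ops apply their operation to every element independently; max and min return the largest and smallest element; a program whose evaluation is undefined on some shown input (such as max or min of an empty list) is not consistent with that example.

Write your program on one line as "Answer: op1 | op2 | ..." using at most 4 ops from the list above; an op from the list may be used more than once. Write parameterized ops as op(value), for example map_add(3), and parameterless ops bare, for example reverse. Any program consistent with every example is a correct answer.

filter_lt(6) | filter_lt(-2) | map_neg | len

Check, running the answer program on each example:
  [17, 35, 34, 11, 14, -10, 6, -36, 0, -40] -> [-10, -36, 0, -40] -> [-10, -36, -40] -> [10, 36, 40] -> 3
  [48, -14, -7, 34, 2, -19] -> [-14, -7, 2, -19] -> [-14, -7, -19] -> [14, 7, 19] -> 3
  [49, -20, -36, 31, 31, -2, 2, -34, -7] -> [-20, -36, -2, 2, -34, -7] -> [-20, -36, -34, -7] -> [20, 36, 34, 7] -> 4
  [-6, -29, -30, -29, -2, 31] -> [-6, -29, -30, -29, -2] -> [-6, -29, -30, -29] -> [6, 29, 30, 29] -> 4
  [-14, -22, 14] -> [-14, -22] -> [-14, -22] -> [14, 22] -> 2
  [33, 11, -44, -20, 45, -37, -11] -> [-44, -20, -37, -11] -> [-44, -20, -37, -11] -> [44, 20, 37, 11] -> 4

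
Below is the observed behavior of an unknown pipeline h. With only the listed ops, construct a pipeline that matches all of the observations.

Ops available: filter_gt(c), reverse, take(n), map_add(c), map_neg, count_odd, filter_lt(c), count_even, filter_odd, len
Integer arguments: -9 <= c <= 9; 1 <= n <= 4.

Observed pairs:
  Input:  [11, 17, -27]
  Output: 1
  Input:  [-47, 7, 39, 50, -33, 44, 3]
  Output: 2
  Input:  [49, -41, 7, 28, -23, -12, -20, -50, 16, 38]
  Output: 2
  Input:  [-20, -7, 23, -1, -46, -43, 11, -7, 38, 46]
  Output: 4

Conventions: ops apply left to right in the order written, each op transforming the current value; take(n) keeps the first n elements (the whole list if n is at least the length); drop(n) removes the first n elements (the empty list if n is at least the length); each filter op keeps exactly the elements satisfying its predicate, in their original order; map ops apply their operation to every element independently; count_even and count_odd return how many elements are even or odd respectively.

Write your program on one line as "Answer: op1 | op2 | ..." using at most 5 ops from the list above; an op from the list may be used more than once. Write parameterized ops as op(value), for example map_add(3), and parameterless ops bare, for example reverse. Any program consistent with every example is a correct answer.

map_neg | filter_gt(-2) | filter_odd | len

Check, running the answer program on each example:
  [11, 17, -27] -> [-11, -17, 27] -> [27] -> [27] -> 1
  [-47, 7, 39, 50, -33, 44, 3] -> [47, -7, -39, -50, 33, -44, -3] -> [47, 33] -> [47, 33] -> 2
  [49, -41, 7, 28, -23, -12, -20, -50, 16, 38] -> [-49, 41, -7, -28, 23, 12, 20, 50, -16, -38] -> [41, 23, 12, 20, 50] -> [41, 23] -> 2
  [-20, -7, 23, -1, -46, -43, 11, -7, 38, 46] -> [20, 7, -23, 1, 46, 43, -11, 7, -38, -46] -> [20, 7, 1, 46, 43, 7] -> [7, 1, 43, 7] -> 4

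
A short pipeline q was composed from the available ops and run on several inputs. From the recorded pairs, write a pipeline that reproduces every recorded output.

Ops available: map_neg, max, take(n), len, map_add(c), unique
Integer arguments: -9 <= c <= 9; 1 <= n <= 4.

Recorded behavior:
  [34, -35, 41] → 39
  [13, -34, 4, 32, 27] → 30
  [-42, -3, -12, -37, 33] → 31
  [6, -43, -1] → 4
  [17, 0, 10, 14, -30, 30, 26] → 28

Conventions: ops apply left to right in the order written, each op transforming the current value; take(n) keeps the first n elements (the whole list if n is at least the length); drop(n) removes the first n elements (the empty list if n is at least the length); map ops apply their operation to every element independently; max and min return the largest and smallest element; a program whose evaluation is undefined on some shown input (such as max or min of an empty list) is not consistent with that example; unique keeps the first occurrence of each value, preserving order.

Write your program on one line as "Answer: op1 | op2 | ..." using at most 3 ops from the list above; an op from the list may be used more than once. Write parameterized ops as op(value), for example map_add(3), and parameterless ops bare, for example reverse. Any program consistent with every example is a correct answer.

map_add(-7) | map_add(5) | max

Check, running the answer program on each example:
  [34, -35, 41] -> [27, -42, 34] -> [32, -37, 39] -> 39
  [13, -34, 4, 32, 27] -> [6, -41, -3, 25, 20] -> [11, -36, 2, 30, 25] -> 30
  [-42, -3, -12, -37, 33] -> [-49, -10, -19, -44, 26] -> [-44, -5, -14, -39, 31] -> 31
  [6, -43, -1] -> [-1, -50, -8] -> [4, -45, -3] -> 4
  [17, 0, 10, 14, -30, 30, 26] -> [10, -7, 3, 7, -37, 23, 19] -> [15, -2, 8, 12, -32, 28, 24] -> 28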